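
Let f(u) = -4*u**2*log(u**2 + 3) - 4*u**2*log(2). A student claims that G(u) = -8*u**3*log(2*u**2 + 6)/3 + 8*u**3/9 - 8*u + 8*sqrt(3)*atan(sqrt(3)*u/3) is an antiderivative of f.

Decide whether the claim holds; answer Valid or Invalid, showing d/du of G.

d/du[G] = (-24*u**4*log(u**2 + 3) - 24*u**4*log(2) - 8*u**4 - 72*u**2*log(u**2 + 3) - 72*u**2*log(2))/(3*u**2 + 9)
d/du[G] - f(u) = (-12*u**4*log(u**2 + 3) - 12*u**4*log(2) - 8*u**4 - 36*u**2*log(u**2 + 3) - 36*u**2*log(2))/(3*u**2 + 9) != 0.

Invalid: d/du[G] - f = (-12*u**4*log(u**2 + 3) - 12*u**4*log(2) - 8*u**4 - 36*u**2*log(u**2 + 3) - 36*u**2*log(2))/(3*u**2 + 9), which is not 0.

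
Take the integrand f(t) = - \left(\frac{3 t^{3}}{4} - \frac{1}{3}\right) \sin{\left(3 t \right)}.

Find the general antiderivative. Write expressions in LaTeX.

F(t) = \frac{9 t^{3} \cos{\left(3 t \right)} - 9 t^{2} \sin{\left(3 t \right)} - 6 t \cos{\left(3 t \right)} + 2 \sin{\left(3 t \right)} - 4 \cos{\left(3 t \right)}}{36} + C

Recover f(t) by differentiating a candidate F(t); any mismatch rules it out.
Check: d/dt[\frac{9 t^{3} \cos{\left(3 t \right)} - 9 t^{2} \sin{\left(3 t \right)} - 6 t \cos{\left(3 t \right)} + 2 \sin{\left(3 t \right)} - 4 \cos{\left(3 t \right)}}{36}] = - \frac{3 t^{3} \sin{\left(3 t \right)}}{4} + \frac{\sin{\left(3 t \right)}}{3}, which equals f(t).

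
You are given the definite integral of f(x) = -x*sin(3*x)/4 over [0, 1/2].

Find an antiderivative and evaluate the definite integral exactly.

Antiderivative: F(x) = (3*x*cos(3*x) - sin(3*x))/36; value = -sin(3/2)/36 + cos(3/2)/24

An antiderivative F(x) passes only if d/dx[F] lands on f(x) exactly.
F(x) = (3*x*cos(3*x) - sin(3*x))/36 is an antiderivative of f.
Check: d/dx[(3*x*cos(3*x) - sin(3*x))/36] = -x*sin(3*x)/4 = f(x).
F(1/2) = -sin(3/2)/36 + cos(3/2)/24; F(0) = 0.
Integral = F(1/2) - F(0) = -sin(3/2)/36 + cos(3/2)/24.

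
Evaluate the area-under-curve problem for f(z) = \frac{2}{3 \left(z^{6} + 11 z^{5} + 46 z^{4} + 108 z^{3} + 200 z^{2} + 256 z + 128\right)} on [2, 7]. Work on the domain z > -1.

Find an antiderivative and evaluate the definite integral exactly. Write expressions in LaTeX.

Antiderivative: F(z) = - \frac{- 320 z \log{\left(z + 1 \right)} + 450 z \log{\left(z + 2 \right)} - 148 z \log{\left(z + 4 \right)} + 9 z \log{\left(z^{2} + 4 \right)} + 54 z \operatorname{atan}{\left(\frac{z}{2} \right)} - 1280 \log{\left(z + 1 \right)} + 1800 \log{\left(z + 2 \right)} - 592 \log{\left(z + 4 \right)} + 36 \log{\left(z^{2} + 4 \right)} + 216 \operatorname{atan}{\left(\frac{z}{2} \right)} + 120}{21600 \left(z + 4\right)}; value = - \frac{\log{\left(9 \right)}}{48} - \frac{2 \log{\left(3 \right)}}{135} - \frac{37 \log{\left(6 \right)}}{5400} - \frac{\operatorname{atan}{\left(\frac{7}{2} \right)}}{400} - \frac{\log{\left(53 \right)}}{2400} + \frac{1}{2376} + \frac{\pi}{1600} + \frac{37 \log{\left(11 \right)}}{5400} + \frac{\log{\left(4 \right)}}{48} + \frac{329 \log{\left(8 \right)}}{21600}

Factor the denominator (3 \left(z + 1\right) \left(z + 2\right) \left(z + 4\right)^{2} \left(z^{2} + 4\right)) and decompose: f = - \frac{z + 6}{1200 \left(z^{2} + 4\right)} + \frac{37}{5400 \left(z + 4\right)} + \frac{1}{180 \left(z + 4\right)^{2}} - \frac{1}{48 \left(z + 2\right)} + \frac{2}{135 \left(z + 1\right)}; each piece integrates to a log, atan, or power term.
F(z) = - \frac{- 320 z \log{\left(z + 1 \right)} + 450 z \log{\left(z + 2 \right)} - 148 z \log{\left(z + 4 \right)} + 9 z \log{\left(z^{2} + 4 \right)} + 54 z \operatorname{atan}{\left(\frac{z}{2} \right)} - 1280 \log{\left(z + 1 \right)} + 1800 \log{\left(z + 2 \right)} - 592 \log{\left(z + 4 \right)} + 36 \log{\left(z^{2} + 4 \right)} + 216 \operatorname{atan}{\left(\frac{z}{2} \right)} + 120}{21600 \left(z + 4\right)} is an antiderivative of f.
Check: d/dz[- \frac{- 320 z \log{\left(z + 1 \right)} + 450 z \log{\left(z + 2 \right)} - 148 z \log{\left(z + 4 \right)} + 9 z \log{\left(z^{2} + 4 \right)} + 54 z \operatorname{atan}{\left(\frac{z}{2} \right)} - 1280 \log{\left(z + 1 \right)} + 1800 \log{\left(z + 2 \right)} - 592 \log{\left(z + 4 \right)} + 36 \log{\left(z^{2} + 4 \right)} + 216 \operatorname{atan}{\left(\frac{z}{2} \right)} + 120}{21600 \left(z + 4\right)}] = \frac{2}{3 z^{6} + 33 z^{5} + 138 z^{4} + 324 z^{3} + 600 z^{2} + 768 z + 384}, which equals f(z).
F(7) = - \frac{\log{\left(9 \right)}}{48} - \frac{\operatorname{atan}{\left(\frac{7}{2} \right)}}{400} - \frac{\log{\left(53 \right)}}{2400} - \frac{1}{1980} + \frac{37 \log{\left(11 \right)}}{5400} + \frac{2 \log{\left(8 \right)}}{135}; F(2) = - \frac{\log{\left(4 \right)}}{48} - \frac{\pi}{1600} - \frac{1}{1080} - \frac{\log{\left(8 \right)}}{2400} + \frac{37 \log{\left(6 \right)}}{5400} + \frac{2 \log{\left(3 \right)}}{135}.
Integral = F(7) - F(2) = - \frac{\log{\left(9 \right)}}{48} - \frac{2 \log{\left(3 \right)}}{135} - \frac{37 \log{\left(6 \right)}}{5400} - \frac{\operatorname{atan}{\left(\frac{7}{2} \right)}}{400} - \frac{\log{\left(53 \right)}}{2400} + \frac{1}{2376} + \frac{\pi}{1600} + \frac{37 \log{\left(11 \right)}}{5400} + \frac{\log{\left(4 \right)}}{48} + \frac{329 \log{\left(8 \right)}}{21600}.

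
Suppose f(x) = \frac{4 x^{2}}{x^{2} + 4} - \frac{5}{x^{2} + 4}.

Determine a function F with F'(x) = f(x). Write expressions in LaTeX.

The integrand splits into summands that can be handled one at a time.
Check: d/dx[\frac{8 x - 21 \operatorname{atan}{\left(\frac{x}{2} \right)}}{2}] = \frac{4 x^{2} - 5}{x^{2} + 4}, which equals f(x).

An antiderivative is F(x) = \frac{8 x - 21 \operatorname{atan}{\left(\frac{x}{2} \right)}}{2}.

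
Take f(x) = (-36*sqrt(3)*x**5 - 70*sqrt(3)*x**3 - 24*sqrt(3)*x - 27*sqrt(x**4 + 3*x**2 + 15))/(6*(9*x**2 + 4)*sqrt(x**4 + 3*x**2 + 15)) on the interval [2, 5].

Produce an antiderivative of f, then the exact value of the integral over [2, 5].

Antiderivative: F(x) = -(4*sqrt(3)*sqrt(x**4 + 3*x**2 + 15) + 9*atan(3*x/2))/12; value = -sqrt(2145)/3 - 3*atan(15/2)/4 + 3*atan(3)/4 + sqrt(129)/3

Since d/dx undoes antidifferentiation here, F'(x) = f(x) is required of F(x).
F(x) = -(4*sqrt(3)*sqrt(x**4 + 3*x**2 + 15) + 9*atan(3*x/2))/12 is an antiderivative of f.
Check: d/dx[-(4*sqrt(3)*sqrt(x**4 + 3*x**2 + 15) + 9*atan(3*x/2))/12] = (-36*sqrt(3)*x**5 - 70*sqrt(3)*x**3 - 24*sqrt(3)*x - 27*sqrt(x**4 + 3*x**2 + 15))/(54*x**2*sqrt(x**4 + 3*x**2 + 15) + 24*sqrt(x**4 + 3*x**2 + 15)), which equals f(x).
F(5) = -sqrt(2145)/3 - 3*atan(15/2)/4; F(2) = -sqrt(129)/3 - 3*atan(3)/4.
Integral = F(5) - F(2) = -sqrt(2145)/3 - 3*atan(15/2)/4 + 3*atan(3)/4 + sqrt(129)/3.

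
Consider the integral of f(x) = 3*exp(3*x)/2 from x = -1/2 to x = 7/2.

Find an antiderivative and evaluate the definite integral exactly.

Whatever form F(x) takes, F'(x) = f(x) is non-negotiable.
F(x) = exp(3*x)/2 is an antiderivative of f.
Check: d/dx[exp(3*x)/2] = 3*exp(3*x)/2 = f(x).
F(7/2) = exp(21/2)/2; F(-1/2) = exp(-3/2)/2.
Integral = F(7/2) - F(-1/2) = -exp(-3/2)/2 + exp(21/2)/2.

Antiderivative: F(x) = exp(3*x)/2; value = -exp(-3/2)/2 + exp(21/2)/2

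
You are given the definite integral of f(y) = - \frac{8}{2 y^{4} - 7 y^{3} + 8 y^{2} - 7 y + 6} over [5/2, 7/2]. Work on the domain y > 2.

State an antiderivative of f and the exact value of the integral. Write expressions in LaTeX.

Antiderivative: F(y) = - \frac{8 \log{\left(y - 2 \right)}}{5} + \frac{32 \log{\left(y - \frac{3}{2} \right)}}{13} - \frac{28 \log{\left(y^{2} + 1 \right)}}{65} - \frac{32 \operatorname{atan}{\left(y \right)}}{65}; value = - \frac{28 \log{\left(\frac{53}{4} \right)}}{65} - \frac{8 \log{\left(\frac{3}{2} \right)}}{5} - \frac{32 \operatorname{atan}{\left(\frac{7}{2} \right)}}{65} + \frac{32 \operatorname{atan}{\left(\frac{5}{2} \right)}}{65} + \frac{56 \log{\left(2 \right)}}{65} + \frac{28 \log{\left(\frac{29}{4} \right)}}{65}

Factor the denominator (\left(y - 2\right) \left(2 y - 3\right) \left(y^{2} + 1\right)) and decompose: f = - \frac{8 \left(7 y + 4\right)}{65 \left(y^{2} + 1\right)} + \frac{64}{13 \left(2 y - 3\right)} - \frac{8}{5 \left(y - 2\right)}; each piece integrates to a log, atan, or power term.
F(y) = - \frac{8 \log{\left(y - 2 \right)}}{5} + \frac{32 \log{\left(y - \frac{3}{2} \right)}}{13} - \frac{28 \log{\left(y^{2} + 1 \right)}}{65} - \frac{32 \operatorname{atan}{\left(y \right)}}{65} is an antiderivative of f.
Check: d/dy[- \frac{8 \log{\left(y - 2 \right)}}{5} + \frac{32 \log{\left(y - \frac{3}{2} \right)}}{13} - \frac{28 \log{\left(y^{2} + 1 \right)}}{65} - \frac{32 \operatorname{atan}{\left(y \right)}}{65}] = - \frac{8}{2 y^{4} - 7 y^{3} + 8 y^{2} - 7 y + 6} = f(y).
F(7/2) = - \frac{28 \log{\left(\frac{53}{4} \right)}}{65} - \frac{8 \log{\left(\frac{3}{2} \right)}}{5} - \frac{32 \operatorname{atan}{\left(\frac{7}{2} \right)}}{65} + \frac{32 \log{\left(2 \right)}}{13}; F(5/2) = - \frac{28 \log{\left(\frac{29}{4} \right)}}{65} - \frac{32 \operatorname{atan}{\left(\frac{5}{2} \right)}}{65} + \frac{8 \log{\left(2 \right)}}{5}.
Integral = F(7/2) - F(5/2) = - \frac{28 \log{\left(\frac{53}{4} \right)}}{65} - \frac{8 \log{\left(\frac{3}{2} \right)}}{5} - \frac{32 \operatorname{atan}{\left(\frac{7}{2} \right)}}{65} + \frac{32 \operatorname{atan}{\left(\frac{5}{2} \right)}}{65} + \frac{56 \log{\left(2 \right)}}{65} + \frac{28 \log{\left(\frac{29}{4} \right)}}{65}.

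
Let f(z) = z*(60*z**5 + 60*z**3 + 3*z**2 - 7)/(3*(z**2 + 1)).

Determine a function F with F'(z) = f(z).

An antiderivative is F(z) = (24*z**5 + 3*z**2 - 10*log(z**2 + 1) + 6)/6.

A first test for any F(z): its z-derivative must equal f(z) identically.
Check: d/dz[(24*z**5 + 3*z**2 - 10*log(z**2 + 1) + 6)/6] = (60*z**6 + 60*z**4 + 3*z**3 - 7*z)/(3*z**2 + 3), which equals f(z).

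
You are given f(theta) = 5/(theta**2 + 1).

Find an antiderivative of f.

A candidate is checked by its d/dtheta: the result must match f(theta).
Check: d/dtheta[5*atan(theta)] = 5/(theta**2 + 1) = f(theta).

An antiderivative is F(theta) = 5*atan(theta).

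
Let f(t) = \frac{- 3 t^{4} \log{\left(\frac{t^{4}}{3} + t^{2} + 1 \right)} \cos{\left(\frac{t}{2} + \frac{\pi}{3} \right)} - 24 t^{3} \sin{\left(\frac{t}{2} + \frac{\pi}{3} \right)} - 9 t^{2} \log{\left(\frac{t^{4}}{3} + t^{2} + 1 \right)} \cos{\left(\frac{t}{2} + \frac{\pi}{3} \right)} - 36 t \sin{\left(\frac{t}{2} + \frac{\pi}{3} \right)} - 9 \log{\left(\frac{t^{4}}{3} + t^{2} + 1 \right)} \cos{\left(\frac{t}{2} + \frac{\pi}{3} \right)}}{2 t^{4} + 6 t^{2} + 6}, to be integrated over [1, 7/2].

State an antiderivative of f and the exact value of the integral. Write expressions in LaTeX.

Antiderivative: F(t) = - 3 \log{\left(\frac{t^{4}}{3} + t^{2} + 1 \right)} \sin{\left(\frac{t}{2} + \frac{\pi}{3} \right)}; value = - 3 \log{\left(\frac{3037}{48} \right)} \sin{\left(\frac{\pi}{3} + \frac{7}{4} \right)} + 3 \log{\left(\frac{7}{3} \right)} \sin{\left(\frac{1}{2} + \frac{\pi}{3} \right)}

f has the shape u'v + uv' for u = - 3 \log{\left(\frac{t^{4}}{3} + t^{2} + 1 \right)} and v = \sin{\left(\frac{t}{2} + \frac{\pi}{3} \right)} — it is the derivative of the product u*v.
F(t) = - 3 \log{\left(\frac{t^{4}}{3} + t^{2} + 1 \right)} \sin{\left(\frac{t}{2} + \frac{\pi}{3} \right)} is an antiderivative of f.
Check: d/dt[- 3 \log{\left(\frac{t^{4}}{3} + t^{2} + 1 \right)} \sin{\left(\frac{t}{2} + \frac{\pi}{3} \right)}] = \frac{- 3 t^{4} \log{\left(\frac{t^{4}}{3} + t^{2} + 1 \right)} \cos{\left(\frac{t}{2} + \frac{\pi}{3} \right)} - 24 t^{3} \sin{\left(\frac{t}{2} + \frac{\pi}{3} \right)} - 9 t^{2} \log{\left(\frac{t^{4}}{3} + t^{2} + 1 \right)} \cos{\left(\frac{t}{2} + \frac{\pi}{3} \right)} - 36 t \sin{\left(\frac{t}{2} + \frac{\pi}{3} \right)} - 9 \log{\left(\frac{t^{4}}{3} + t^{2} + 1 \right)} \cos{\left(\frac{t}{2} + \frac{\pi}{3} \right)}}{2 t^{4} + 6 t^{2} + 6} = f(t).
F(7/2) = - 3 \log{\left(\frac{3037}{48} \right)} \sin{\left(\frac{\pi}{3} + \frac{7}{4} \right)}; F(1) = - 3 \log{\left(\frac{7}{3} \right)} \sin{\left(\frac{1}{2} + \frac{\pi}{3} \right)}.
Integral = F(7/2) - F(1) = - 3 \log{\left(\frac{3037}{48} \right)} \sin{\left(\frac{\pi}{3} + \frac{7}{4} \right)} + 3 \log{\left(\frac{7}{3} \right)} \sin{\left(\frac{1}{2} + \frac{\pi}{3} \right)}.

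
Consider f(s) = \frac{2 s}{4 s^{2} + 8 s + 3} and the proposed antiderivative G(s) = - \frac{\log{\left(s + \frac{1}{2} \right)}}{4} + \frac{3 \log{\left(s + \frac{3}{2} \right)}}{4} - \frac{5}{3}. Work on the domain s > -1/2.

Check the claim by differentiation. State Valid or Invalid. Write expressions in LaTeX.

Valid - differentiating G returns exactly f.

d/ds[G] = \frac{2 s}{4 s^{2} + 8 s + 3}
This equals f(s) exactly, so the claim holds.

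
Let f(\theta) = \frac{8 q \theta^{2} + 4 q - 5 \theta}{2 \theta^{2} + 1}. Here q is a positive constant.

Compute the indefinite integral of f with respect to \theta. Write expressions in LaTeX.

F(\theta) = \frac{16 q \theta - 5 \log{\left(2 \theta^{2} + 1 \right)}}{4} + C

An antiderivative F(\theta) passes only if d/d\theta[F] lands on f(\theta) exactly.
Check: d/d\theta[\frac{16 q \theta - 5 \log{\left(2 \theta^{2} + 1 \right)}}{4}] = \frac{8 q \theta^{2} + 4 q - 5 \theta}{2 \theta^{2} + 1} = f(\theta).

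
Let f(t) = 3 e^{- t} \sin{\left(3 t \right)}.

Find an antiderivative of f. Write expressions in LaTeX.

Recover f(t) by differentiating a candidate F(t); any mismatch rules it out.
Check: d/dt[- \frac{3 e^{- t} \sin{\left(3 t \right)}}{10} - \frac{9 e^{- t} \cos{\left(3 t \right)}}{10}] = 3 e^{- t} \sin{\left(3 t \right)} = f(t).

An antiderivative is F(t) = - \frac{3 e^{- t} \sin{\left(3 t \right)}}{10} - \frac{9 e^{- t} \cos{\left(3 t \right)}}{10}.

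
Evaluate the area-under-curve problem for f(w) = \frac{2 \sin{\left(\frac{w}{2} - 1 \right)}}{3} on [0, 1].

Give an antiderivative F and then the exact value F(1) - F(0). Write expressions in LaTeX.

Antiderivative: F(w) = - \frac{4 \cos{\left(\frac{w}{2} - 1 \right)}}{3}; value = - \frac{4 \cos{\left(\frac{1}{2} \right)}}{3} + \frac{4 \cos{\left(1 \right)}}{3}

Differentiate the proposed F(w) back; it has to land on f(w) exactly.
F(w) = - \frac{4 \cos{\left(\frac{w}{2} - 1 \right)}}{3} is an antiderivative of f.
Check: d/dw[- \frac{4 \cos{\left(\frac{w}{2} - 1 \right)}}{3}] = \frac{2 \sin{\left(\frac{w}{2} - 1 \right)}}{3} = f(w).
F(1) = - \frac{4 \cos{\left(\frac{1}{2} \right)}}{3}; F(0) = - \frac{4 \cos{\left(1 \right)}}{3}.
Integral = F(1) - F(0) = - \frac{4 \cos{\left(\frac{1}{2} \right)}}{3} + \frac{4 \cos{\left(1 \right)}}{3}.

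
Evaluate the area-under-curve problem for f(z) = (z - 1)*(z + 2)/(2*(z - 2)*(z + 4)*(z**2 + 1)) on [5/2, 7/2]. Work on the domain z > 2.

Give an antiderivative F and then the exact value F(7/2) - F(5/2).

The denominator factors as 2*(z - 2)*(z + 4)*(z**2 + 1); partial fractions split f into directly integrable pieces: -(3*z - 29)/(170*(z**2 + 1)) - 5/(102*(z + 4)) + 1/(15*(z - 2)).
F(z) = log(z - 2)/15 - 5*log(z + 4)/102 - 3*log(z**2 + 1)/340 + 29*atan(z)/170 is an antiderivative of f.
Check: d/dz[log(z - 2)/15 - 5*log(z + 4)/102 - 3*log(z**2 + 1)/340 + 29*atan(z)/170] = (z**2 + z - 2)/(2*z**4 + 4*z**3 - 14*z**2 + 4*z - 16), which equals f(z).
F(7/2) = -5*log(15/2)/102 - 3*log(53/4)/340 + log(3/2)/15 + 29*atan(7/2)/170; F(5/2) = -5*log(13/2)/102 - log(2)/15 - 3*log(29/4)/340 + 29*atan(5/2)/170.
Integral = F(7/2) - F(5/2) = -29*atan(5/2)/170 - 5*log(15/2)/102 - 3*log(53/4)/340 + 3*log(29/4)/340 + log(3/2)/15 + log(2)/15 + 5*log(13/2)/102 + 29*atan(7/2)/170.

Antiderivative: F(z) = log(z - 2)/15 - 5*log(z + 4)/102 - 3*log(z**2 + 1)/340 + 29*atan(z)/170; value = -29*atan(5/2)/170 - 5*log(15/2)/102 - 3*log(53/4)/340 + 3*log(29/4)/340 + log(3/2)/15 + log(2)/15 + 5*log(13/2)/102 + 29*atan(7/2)/170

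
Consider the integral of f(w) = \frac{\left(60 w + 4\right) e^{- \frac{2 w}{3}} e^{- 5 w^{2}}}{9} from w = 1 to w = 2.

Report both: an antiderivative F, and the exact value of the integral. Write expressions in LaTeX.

Antiderivative: F(w) = - \frac{2 e^{- 5 w^{2} - \frac{2 w}{3}}}{3}; value = - \frac{2}{3 e^{\frac{64}{3}}} + \frac{2}{3 e^{\frac{17}{3}}}

f matches the chain-rule pattern g'(h)*h' with inner function h(w) = - 5 w^{2} - \frac{2 w}{3}; substituting u = h(w) collapses the integral.
F(w) = - \frac{2 e^{- 5 w^{2} - \frac{2 w}{3}}}{3} is an antiderivative of f.
Check: d/dw[- \frac{2 e^{- 5 w^{2} - \frac{2 w}{3}}}{3}] = \frac{\left(60 w + 4\right) e^{- \frac{2 w}{3}} e^{- 5 w^{2}}}{9} = f(w).
F(2) = - \frac{2}{3 e^{\frac{64}{3}}}; F(1) = - \frac{2}{3 e^{\frac{17}{3}}}.
Integral = F(2) - F(1) = - \frac{2}{3 e^{\frac{64}{3}}} + \frac{2}{3 e^{\frac{17}{3}}}.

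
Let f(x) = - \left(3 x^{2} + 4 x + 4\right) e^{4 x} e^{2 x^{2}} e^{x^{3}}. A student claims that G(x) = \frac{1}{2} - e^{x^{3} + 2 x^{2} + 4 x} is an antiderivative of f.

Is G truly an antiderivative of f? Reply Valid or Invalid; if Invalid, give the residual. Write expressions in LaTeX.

d/dx[G] = - 3 x^{2} e^{4 x} e^{2 x^{2}} e^{x^{3}} - 4 x e^{4 x} e^{2 x^{2}} e^{x^{3}} - 4 e^{4 x} e^{2 x^{2}} e^{x^{3}}
This equals f(x) exactly, so the claim holds.

Valid - differentiating G returns exactly f.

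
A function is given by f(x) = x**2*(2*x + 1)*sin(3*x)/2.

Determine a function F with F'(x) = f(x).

Any candidate F(x) must reproduce f(x) exactly when differentiated.
Check: d/dx[-x**3*cos(3*x)/3 + x**2*sin(3*x)/3 - x**2*cos(3*x)/6 + x*sin(3*x)/9 + 2*x*cos(3*x)/9 - 2*sin(3*x)/27 + cos(3*x)/27] = x**3*sin(3*x) + x**2*sin(3*x)/2, which equals f(x).

An antiderivative is F(x) = -x**3*cos(3*x)/3 + x**2*sin(3*x)/3 - x**2*cos(3*x)/6 + x*sin(3*x)/9 + 2*x*cos(3*x)/9 - 2*sin(3*x)/27 + cos(3*x)/27.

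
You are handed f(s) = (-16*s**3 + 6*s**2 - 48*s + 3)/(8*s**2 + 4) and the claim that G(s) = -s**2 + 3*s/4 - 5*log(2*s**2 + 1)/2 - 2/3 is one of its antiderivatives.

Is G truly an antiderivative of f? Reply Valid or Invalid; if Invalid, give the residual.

d/ds[G] = (-16*s**3 + 6*s**2 - 48*s + 3)/(8*s**2 + 4)
This equals f(s) exactly, so the claim holds.

Valid: G'(s) = f(s).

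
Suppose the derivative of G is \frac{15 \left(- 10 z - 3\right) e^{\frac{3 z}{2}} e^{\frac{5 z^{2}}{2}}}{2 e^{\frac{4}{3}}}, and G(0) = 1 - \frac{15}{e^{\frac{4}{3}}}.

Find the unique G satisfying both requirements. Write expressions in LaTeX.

G(z) = - \frac{15 e^{\frac{3 z}{2}} e^{\frac{5 z^{2}}{2}}}{e^{\frac{4}{3}}} + 1

G'(z) has the shape u'v + uv' for u = - 15 e^{\frac{3 z}{2}} and v = e^{\frac{5 z^{2}}{2} - \frac{4}{3}} — it is the derivative of the product u*v.
A general antiderivative is - 15 e^{\frac{3 z}{2}} e^{\frac{5 z^{2}}{2} - \frac{4}{3}} + C.
The condition gives C = 1 - \frac{15}{e^{\frac{4}{3}}} - (- \frac{15}{e^{\frac{4}{3}}}) = 1.
So G(z) = - \frac{15 e^{\frac{3 z}{2}} e^{\frac{5 z^{2}}{2}}}{e^{\frac{4}{3}}} + 1.
Check: d/dz[- \frac{15 e^{\frac{3 z}{2}} e^{\frac{5 z^{2}}{2}}}{e^{\frac{4}{3}}} + 1] = \frac{- 150 z e^{\frac{3 z}{2}} e^{\frac{5 z^{2}}{2}} - 45 e^{\frac{3 z}{2}} e^{\frac{5 z^{2}}{2}}}{2 e^{\frac{4}{3}}}, which equals G'(z).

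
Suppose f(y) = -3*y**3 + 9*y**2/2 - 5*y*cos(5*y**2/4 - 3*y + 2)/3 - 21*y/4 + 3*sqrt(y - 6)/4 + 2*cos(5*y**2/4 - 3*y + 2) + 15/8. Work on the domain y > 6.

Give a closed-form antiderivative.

An antiderivative is F(y) = -3*y**4/4 + 3*y**3/2 - 21*y**2/8 + y*sqrt(y - 6)/2 + 15*y/8 - 3*sqrt(y - 6) - 2*sin(5*y**2/4 - 3*y + 2)/3.

The integrand splits into summands that can be handled one at a time.
Check: d/dy[-3*y**4/4 + 3*y**3/2 - 21*y**2/8 + y*sqrt(y - 6)/2 + 15*y/8 - 3*sqrt(y - 6) - 2*sin(5*y**2/4 - 3*y + 2)/3] = (-72*y**3*sqrt(y - 6) + 108*y**2*sqrt(y - 6) - 40*y*sqrt(y - 6)*cos(5*y**2/4 - 3*y + 2) - 126*y*sqrt(y - 6) + 18*y + 48*sqrt(y - 6)*cos(5*y**2/4 - 3*y + 2) + 45*sqrt(y - 6) - 108)/(24*sqrt(y - 6)), which equals f(y).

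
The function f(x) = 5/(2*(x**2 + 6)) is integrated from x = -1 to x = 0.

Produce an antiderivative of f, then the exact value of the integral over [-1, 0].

A first test for any F(x): its x-derivative must equal f(x) identically.
F(x) = 5*sqrt(6)*atan(sqrt(6)*x/6)/12 is an antiderivative of f.
Check: d/dx[5*sqrt(6)*atan(sqrt(6)*x/6)/12] = 5/(2*x**2 + 12), which equals f(x).
F(0) = 0; F(-1) = -5*sqrt(6)*atan(sqrt(6)/6)/12.
Integral = F(0) - F(-1) = 5*sqrt(6)*atan(sqrt(6)/6)/12.

Antiderivative: F(x) = 5*sqrt(6)*atan(sqrt(6)*x/6)/12; value = 5*sqrt(6)*atan(sqrt(6)/6)/12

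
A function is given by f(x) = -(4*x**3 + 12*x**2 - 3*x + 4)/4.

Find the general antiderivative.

Any candidate F(x) must reproduce f(x) exactly when differentiated.
Check: d/dx[-x**4/4 - x**3 + 3*x**2/8 - x] = -x**3 - 3*x**2 + 3*x/4 - 1, which equals f(x).

F(x) = -x**4/4 - x**3 + 3*x**2/8 - x + C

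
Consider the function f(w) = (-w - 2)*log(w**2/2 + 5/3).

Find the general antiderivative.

F(w) = -w**2*log(3*w**2 + 10)/2 + w**2/2 + w**2*log(6)/2 - 2*w*log(3*w**2 + 10) + 2*w*log(6) + 4*w - 5*log(w**2 + 10/3)/3 - 4*sqrt(30)*atan(sqrt(30)*w/10)/3 + C

Check any antiderivative F(w) by computing F'(w) and comparing it with f(w).
Check: d/dw[-w**2*log(3*w**2 + 10)/2 + w**2/2 + w**2*log(6)/2 - 2*w*log(3*w**2 + 10) + 2*w*log(6) + 4*w - 5*log(w**2 + 10/3)/3 - 4*sqrt(30)*atan(sqrt(30)*w/10)/3] = -w*log(3*w**2 + 10) + w*log(6) - 2*log(3*w**2 + 10) + 2*log(6), which equals f(w).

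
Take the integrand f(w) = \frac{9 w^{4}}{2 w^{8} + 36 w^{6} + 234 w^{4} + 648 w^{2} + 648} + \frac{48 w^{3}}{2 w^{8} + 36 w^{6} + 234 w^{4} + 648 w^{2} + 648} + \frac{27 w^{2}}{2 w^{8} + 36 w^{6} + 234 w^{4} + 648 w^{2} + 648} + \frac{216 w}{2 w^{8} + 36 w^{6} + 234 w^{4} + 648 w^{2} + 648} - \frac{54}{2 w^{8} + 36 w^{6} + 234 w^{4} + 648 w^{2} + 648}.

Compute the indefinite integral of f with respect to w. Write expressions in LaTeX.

f has the shape u'v + uv' for u = \frac{1}{\frac{w^{4}}{3} + 3 w^{2} + 6} and v = - \frac{w}{2} - 2 — it is the derivative of the product u*v.
Check: d/dw[\frac{3 \left(- w - 4\right)}{2 \left(w^{4} + 9 w^{2} + 18\right)}] = \frac{9 w^{4} + 48 w^{3} + 27 w^{2} + 216 w - 54}{2 w^{8} + 36 w^{6} + 234 w^{4} + 648 w^{2} + 648}, which equals f(w).

F(w) = \frac{3 \left(- w - 4\right)}{2 \left(w^{4} + 9 w^{2} + 18\right)} + C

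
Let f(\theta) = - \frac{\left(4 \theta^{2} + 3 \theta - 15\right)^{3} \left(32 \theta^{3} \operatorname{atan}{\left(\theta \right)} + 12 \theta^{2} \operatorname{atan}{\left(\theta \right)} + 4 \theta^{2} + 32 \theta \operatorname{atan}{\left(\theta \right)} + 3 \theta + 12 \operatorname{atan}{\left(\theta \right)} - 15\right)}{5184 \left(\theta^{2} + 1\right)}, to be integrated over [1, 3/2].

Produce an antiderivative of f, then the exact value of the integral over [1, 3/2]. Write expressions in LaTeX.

Recognize the product-rule pattern: f = u'v + uv' with u = - \frac{\left(\frac{2 \theta^{2}}{3} + \frac{\theta}{2} - \frac{5}{2}\right)^{4}}{4}, v = \operatorname{atan}{\left(\theta \right)}, so integration by parts undoes it.
F(\theta) = - \frac{\left(\frac{2 \theta^{2}}{3} + \frac{\theta}{2} - \frac{5}{2}\right)^{4} \operatorname{atan}{\left(\theta \right)}}{4} is an antiderivative of f.
Check: d/d\theta[- \frac{\left(\frac{2 \theta^{2}}{3} + \frac{\theta}{2} - \frac{5}{2}\right)^{4} \operatorname{atan}{\left(\theta \right)}}{4}] = \frac{- 2048 \theta^{9} \operatorname{atan}{\left(\theta \right)} - 5376 \theta^{8} \operatorname{atan}{\left(\theta \right)} - 256 \theta^{8} + 15808 \theta^{7} \operatorname{atan}{\left(\theta \right)} - 768 \theta^{7} + 35664 \theta^{6} \operatorname{atan}{\left(\theta \right)} + 2976 \theta^{6} - 42948 \theta^{5} \operatorname{atan}{\left(\theta \right)} + 8208 \theta^{5} - 51300 \theta^{4} \operatorname{atan}{\left(\theta \right)} - 15201 \theta^{4} + 22896 \theta^{3} \operatorname{atan}{\left(\theta \right)} - 30780 \theta^{3} - 51840 \theta^{2} \operatorname{atan}{\left(\theta \right)} + 41850 \theta^{2} + 83700 \theta \operatorname{atan}{\left(\theta \right)} + 40500 \theta + 40500 \operatorname{atan}{\left(\theta \right)} - 50625}{5184 \theta^{2} + 5184}, which equals f(\theta).
F(3/2) = - \frac{\operatorname{atan}{\left(\frac{3}{2} \right)}}{1024}; F(1) = - \frac{16 \pi}{81}.
Integral = F(3/2) - F(1) = - \frac{\operatorname{atan}{\left(\frac{3}{2} \right)}}{1024} + \frac{16 \pi}{81}.

Antiderivative: F(\theta) = - \frac{\left(\frac{2 \theta^{2}}{3} + \frac{\theta}{2} - \frac{5}{2}\right)^{4} \operatorname{atan}{\left(\theta \right)}}{4}; value = - \frac{\operatorname{atan}{\left(\frac{3}{2} \right)}}{1024} + \frac{16 \pi}{81}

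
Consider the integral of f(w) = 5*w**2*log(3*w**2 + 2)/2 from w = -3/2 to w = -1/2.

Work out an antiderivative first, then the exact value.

Any candidate F(w) must reproduce f(w) exactly when differentiated.
F(w) = 5*(9*w**3*log(3*w**2 + 2) - 6*w**3 + 12*w - 4*sqrt(6)*atan(sqrt(6)*w/2))/54 is an antiderivative of f.
Check: d/dw[5*(9*w**3*log(3*w**2 + 2) - 6*w**3 + 12*w - 4*sqrt(6)*atan(sqrt(6)*w/2))/54] = 5*w**2*log(3*w**2 + 2)/2 = f(w).
F(-1/2) = -35/72 - 5*log(11/4)/48 + 10*sqrt(6)*atan(sqrt(6)/4)/27; F(-3/2) = -45*log(35/4)/16 + 5/24 + 10*sqrt(6)*atan(3*sqrt(6)/4)/27.
Integral = F(-1/2) - F(-3/2) = -10*sqrt(6)*atan(3*sqrt(6)/4)/27 - 25/36 - 5*log(11/4)/48 + 10*sqrt(6)*atan(sqrt(6)/4)/27 + 45*log(35/4)/16.

Antiderivative: F(w) = 5*(9*w**3*log(3*w**2 + 2) - 6*w**3 + 12*w - 4*sqrt(6)*atan(sqrt(6)*w/2))/54; value = -10*sqrt(6)*atan(3*sqrt(6)/4)/27 - 25/36 - 5*log(11/4)/48 + 10*sqrt(6)*atan(sqrt(6)/4)/27 + 45*log(35/4)/16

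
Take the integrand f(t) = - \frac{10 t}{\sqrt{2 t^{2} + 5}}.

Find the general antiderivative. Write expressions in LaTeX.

F(t) = - 5 \sqrt{2 t^{2} + 5} + C

The substitution u = 2 t^{2} + 5 works: f is exactly (dF/du)*(du/dt) for that inner function.
Check: d/dt[- 5 \sqrt{2 t^{2} + 5}] = - \frac{10 t}{\sqrt{2 t^{2} + 5}} = f(t).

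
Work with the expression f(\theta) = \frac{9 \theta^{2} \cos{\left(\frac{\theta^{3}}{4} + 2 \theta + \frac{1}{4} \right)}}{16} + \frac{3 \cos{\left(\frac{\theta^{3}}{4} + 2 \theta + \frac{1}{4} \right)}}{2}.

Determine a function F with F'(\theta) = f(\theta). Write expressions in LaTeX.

An antiderivative is F(\theta) = \frac{3 \sin{\left(\frac{\theta^{3}}{4} + 2 \theta + \frac{1}{4} \right)}}{4}.

The substitution u = \frac{\theta^{3}}{4} + 2 \theta + \frac{1}{4} works: f is exactly (dF/du)*(du/d\theta) for that inner function.
Check: d/d\theta[\frac{3 \sin{\left(\frac{\theta^{3}}{4} + 2 \theta + \frac{1}{4} \right)}}{4}] = \frac{9 \theta^{2} \cos{\left(\frac{\theta^{3}}{4} + 2 \theta + \frac{1}{4} \right)}}{16} + \frac{3 \cos{\left(\frac{\theta^{3}}{4} + 2 \theta + \frac{1}{4} \right)}}{2} = f(\theta).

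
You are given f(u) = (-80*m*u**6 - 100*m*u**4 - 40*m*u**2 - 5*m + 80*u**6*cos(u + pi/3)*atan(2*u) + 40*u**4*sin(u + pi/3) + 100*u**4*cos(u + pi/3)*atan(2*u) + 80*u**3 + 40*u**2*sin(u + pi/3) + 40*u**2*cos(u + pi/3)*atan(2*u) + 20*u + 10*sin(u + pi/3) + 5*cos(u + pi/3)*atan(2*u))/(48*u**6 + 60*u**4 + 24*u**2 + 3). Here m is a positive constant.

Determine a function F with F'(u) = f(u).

Check any antiderivative F(u) by computing F'(u) and comparing it with f(u).
Check: d/du[-5*(2*m*u**3 + m*u - 2*u**2*sin(u + pi/3)*atan(2*u) - sin(u + pi/3)*atan(2*u) + 1)/(3*(2*u**2 + 1))] = (-80*m*u**6 - 100*m*u**4 - 40*m*u**2 - 5*m + 80*u**6*cos(u + pi/3)*atan(2*u) + 40*u**4*sin(u + pi/3) + 100*u**4*cos(u + pi/3)*atan(2*u) + 80*u**3 + 40*u**2*sin(u + pi/3) + 40*u**2*cos(u + pi/3)*atan(2*u) + 20*u + 10*sin(u + pi/3) + 5*cos(u + pi/3)*atan(2*u))/(48*u**6 + 60*u**4 + 24*u**2 + 3) = f(u).

An antiderivative is F(u) = -5*(2*m*u**3 + m*u - 2*u**2*sin(u + pi/3)*atan(2*u) - sin(u + pi/3)*atan(2*u) + 1)/(3*(2*u**2 + 1)).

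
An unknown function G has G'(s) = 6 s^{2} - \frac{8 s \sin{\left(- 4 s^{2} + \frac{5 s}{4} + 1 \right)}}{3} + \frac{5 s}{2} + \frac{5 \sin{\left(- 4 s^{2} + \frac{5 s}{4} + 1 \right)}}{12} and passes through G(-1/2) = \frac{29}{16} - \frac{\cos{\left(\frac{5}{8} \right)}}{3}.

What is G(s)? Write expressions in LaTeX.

G(s) = 2 s^{3} + \frac{5 s^{2}}{4} - \frac{\cos{\left(- 4 s^{2} + \frac{5 s}{4} + 1 \right)}}{3} + \frac{7}{4}

Integrate term by term and add the pieces.
A general antiderivative is 2 s^{3} + \frac{5 s^{2}}{4} - \frac{\cos{\left(- 4 s^{2} + \frac{5 s}{4} + 1 \right)}}{3} - \frac{1}{4} + C.
The condition gives C = \frac{29}{16} - \frac{\cos{\left(\frac{5}{8} \right)}}{3} - (- \frac{\cos{\left(\frac{5}{8} \right)}}{3} - \frac{3}{16}) = 2.
So G(s) = 2 s^{3} + \frac{5 s^{2}}{4} - \frac{\cos{\left(- 4 s^{2} + \frac{5 s}{4} + 1 \right)}}{3} + \frac{7}{4}.
Check: d/ds[2 s^{3} + \frac{5 s^{2}}{4} - \frac{\cos{\left(- 4 s^{2} + \frac{5 s}{4} + 1 \right)}}{3} + \frac{7}{4}] = 6 s^{2} - \frac{8 s \sin{\left(- 4 s^{2} + \frac{5 s}{4} + 1 \right)}}{3} + \frac{5 s}{2} + \frac{5 \sin{\left(- 4 s^{2} + \frac{5 s}{4} + 1 \right)}}{12} = G'(s).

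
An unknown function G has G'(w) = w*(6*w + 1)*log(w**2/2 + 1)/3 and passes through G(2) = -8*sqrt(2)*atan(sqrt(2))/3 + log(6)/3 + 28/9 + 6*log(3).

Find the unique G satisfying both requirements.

G(w) = 2*w**3*log(w**2/2 + 1)/3 - 4*w**3/9 + w**2*log(w**2/2 + 1)/6 - w**2/6 + 8*w/3 + log(w**2 + 2)/3 - 8*sqrt(2)*atan(sqrt(2)*w/2)/3 + 2

Differentiate the proposed G(w) back; it has to land on the given G'(w).
A general antiderivative is -4*w**3/9 - w**2/6 + 8*w/3 + (2*w**3/3 + w**2/6)*log(w**2/2 + 1) + log(w**2 + 2)/3 - 8*sqrt(2)*atan(sqrt(2)*w/2)/3 + C.
The condition gives C = -8*sqrt(2)*atan(sqrt(2))/3 + log(6)/3 + 28/9 + 6*log(3) - (-8*sqrt(2)*atan(sqrt(2))/3 + log(6)/3 + 10/9 + 6*log(3)) = 2.
So G(w) = 2*w**3*log(w**2/2 + 1)/3 - 4*w**3/9 + w**2*log(w**2/2 + 1)/6 - w**2/6 + 8*w/3 + log(w**2 + 2)/3 - 8*sqrt(2)*atan(sqrt(2)*w/2)/3 + 2.
Check: d/dw[2*w**3*log(w**2/2 + 1)/3 - 4*w**3/9 + w**2*log(w**2/2 + 1)/6 - w**2/6 + 8*w/3 + log(w**2 + 2)/3 - 8*sqrt(2)*atan(sqrt(2)*w/2)/3 + 2] = 2*w**2*log(w**2/2 + 1) + w*log(w**2/2 + 1)/3, which equals G'(w).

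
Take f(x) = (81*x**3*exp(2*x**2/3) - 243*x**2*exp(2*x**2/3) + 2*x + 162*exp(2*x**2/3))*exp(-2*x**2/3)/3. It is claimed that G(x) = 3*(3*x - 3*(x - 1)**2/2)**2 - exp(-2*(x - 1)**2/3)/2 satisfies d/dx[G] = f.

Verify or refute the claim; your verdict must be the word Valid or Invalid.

d/dx[G] = (81*x**3*exp(2/3)*exp(-4*x/3)*exp(2*x**2/3) - 486*x**2*exp(2/3)*exp(-4*x/3)*exp(2*x**2/3) + 2*x + 729*x*exp(2/3)*exp(-4*x/3)*exp(2*x**2/3) - 2 - 162*exp(2/3)*exp(-4*x/3)*exp(2*x**2/3))*exp(-2/3)*exp(4*x/3)*exp(-2*x**2/3)/3
d/dx[G] - f(x) = (-243*x**2*exp(2/3)*exp(-4*x/3)*exp(2*x**2/3) + 2*x + 729*x*exp(2/3)*exp(-4*x/3)*exp(2*x**2/3) - 2*x*exp(2/3)*exp(-4*x/3) - 2 - 324*exp(2/3)*exp(-4*x/3)*exp(2*x**2/3))*exp(-2/3)*exp(4*x/3)*exp(-2*x**2/3)/3 != 0.

Invalid: d/dx[G] - f = (-243*x**2*exp(2/3)*exp(-4*x/3)*exp(2*x**2/3) + 2*x + 729*x*exp(2/3)*exp(-4*x/3)*exp(2*x**2/3) - 2*x*exp(2/3)*exp(-4*x/3) - 2 - 324*exp(2/3)*exp(-4*x/3)*exp(2*x**2/3))*exp(-2/3)*exp(4*x/3)*exp(-2*x**2/3)/3, which is not 0.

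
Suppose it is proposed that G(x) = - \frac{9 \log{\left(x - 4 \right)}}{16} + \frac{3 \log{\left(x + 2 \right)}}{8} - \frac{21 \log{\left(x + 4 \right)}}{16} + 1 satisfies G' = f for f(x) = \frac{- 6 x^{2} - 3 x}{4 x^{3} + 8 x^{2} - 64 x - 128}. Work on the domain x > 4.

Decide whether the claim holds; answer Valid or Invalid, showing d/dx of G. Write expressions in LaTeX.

Valid. The derivative of G reproduces f.

d/dx[G] = \frac{- 6 x^{2} - 3 x}{4 x^{3} + 8 x^{2} - 64 x - 128}
This equals f(x) exactly, so the claim holds.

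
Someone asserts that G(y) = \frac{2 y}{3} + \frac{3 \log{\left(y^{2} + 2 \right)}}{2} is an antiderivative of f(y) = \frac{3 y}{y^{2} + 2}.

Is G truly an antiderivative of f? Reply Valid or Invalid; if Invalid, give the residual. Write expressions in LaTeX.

d/dy[G] = \frac{2 y^{2} + 9 y + 4}{3 y^{2} + 6}
d/dy[G] - f(y) = \frac{2}{3} != 0.

Invalid: d/dy[G] - f = \frac{2}{3}, which is not 0.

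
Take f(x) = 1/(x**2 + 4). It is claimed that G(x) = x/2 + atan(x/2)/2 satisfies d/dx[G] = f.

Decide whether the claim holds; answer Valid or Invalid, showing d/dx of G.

d/dx[G] = (x**2 + 6)/(2*x**2 + 8)
d/dx[G] - f(x) = 1/2 != 0.

Invalid: d/dx[G] - f = 1/2, which is not 0.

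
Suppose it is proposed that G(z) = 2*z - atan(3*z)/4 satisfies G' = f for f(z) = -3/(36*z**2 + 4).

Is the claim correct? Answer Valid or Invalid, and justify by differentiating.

d/dz[G] = (72*z**2 + 5)/(36*z**2 + 4)
d/dz[G] - f(z) = 2 != 0.

Invalid: d/dz[G] - f = 2, which is not 0.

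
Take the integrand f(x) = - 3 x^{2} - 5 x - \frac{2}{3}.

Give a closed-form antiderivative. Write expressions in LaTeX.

The integrand splits into summands that can be handled one at a time.
Check: d/dx[- x^{3} - \frac{5 x^{2}}{2} - \frac{2 x}{3}] = - 3 x^{2} - 5 x - \frac{2}{3} = f(x).

An antiderivative is F(x) = - x^{3} - \frac{5 x^{2}}{2} - \frac{2 x}{3}.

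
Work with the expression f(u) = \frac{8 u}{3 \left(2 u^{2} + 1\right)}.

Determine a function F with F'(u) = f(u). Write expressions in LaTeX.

f matches the chain-rule pattern g'(h)*h' with inner function h(u) = 2 u^{2} + 1; substituting w = h(u) collapses the integral.
Check: d/du[\frac{2 \log{\left(2 u^{2} + 1 \right)}}{3}] = \frac{8 u}{6 u^{2} + 3}, which equals f(u).

An antiderivative is F(u) = \frac{2 \log{\left(2 u^{2} + 1 \right)}}{3}.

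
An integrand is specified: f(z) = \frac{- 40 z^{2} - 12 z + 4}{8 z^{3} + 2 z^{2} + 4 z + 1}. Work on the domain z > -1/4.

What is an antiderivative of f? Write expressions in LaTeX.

Recover f(z) by differentiating a candidate F(z); any mismatch rules it out.
Check: d/dz[\log{\left(4 z + 1 \right)} - 3 \log{\left(2 z^{2} + 1 \right)}] = \frac{- 40 z^{2} - 12 z + 4}{8 z^{3} + 2 z^{2} + 4 z + 1} = f(z).

An antiderivative is F(z) = \log{\left(4 z + 1 \right)} - 3 \log{\left(2 z^{2} + 1 \right)}.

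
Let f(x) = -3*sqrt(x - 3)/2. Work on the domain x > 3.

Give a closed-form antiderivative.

An antiderivative is F(x) = -x*sqrt(x - 3) + 3*sqrt(x - 3).

Differentiate the proposed F(x) back; it has to land on f(x) exactly.
Check: d/dx[-x*sqrt(x - 3) + 3*sqrt(x - 3)] = (9 - 3*x)/(2*sqrt(x - 3)), which equals f(x).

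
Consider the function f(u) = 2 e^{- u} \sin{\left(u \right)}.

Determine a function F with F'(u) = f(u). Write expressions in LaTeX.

An antiderivative F(u) passes only if d/du[F] lands on f(u) exactly.
Check: d/du[- e^{- u} \sin{\left(u \right)} - e^{- u} \cos{\left(u \right)}] = 2 e^{- u} \sin{\left(u \right)} = f(u).

An antiderivative is F(u) = - e^{- u} \sin{\left(u \right)} - e^{- u} \cos{\left(u \right)}.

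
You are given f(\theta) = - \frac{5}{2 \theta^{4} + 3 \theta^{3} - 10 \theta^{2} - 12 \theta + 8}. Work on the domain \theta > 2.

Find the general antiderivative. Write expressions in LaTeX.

Factor the denominator (\left(\theta - 2\right) \left(\theta + 2\right)^{2} \left(2 \theta - 1\right)) and decompose: f = \frac{8}{15 \left(2 \theta - 1\right)} - \frac{13}{80 \left(\theta + 2\right)} - \frac{1}{4 \left(\theta + 2\right)^{2}} - \frac{5}{48 \left(\theta - 2\right)}; each piece integrates to a log, atan, or power term.
Check: d/d\theta[- \frac{5 \log{\left(\theta - 2 \right)}}{48} + \frac{4 \log{\left(\theta - \frac{1}{2} \right)}}{15} - \frac{13 \log{\left(\theta + 2 \right)}}{80} + \frac{5}{20 \theta + 40}] = - \frac{5}{2 \theta^{4} + 3 \theta^{3} - 10 \theta^{2} - 12 \theta + 8} = f(\theta).

F(\theta) = - \frac{5 \log{\left(\theta - 2 \right)}}{48} + \frac{4 \log{\left(\theta - \frac{1}{2} \right)}}{15} - \frac{13 \log{\left(\theta + 2 \right)}}{80} + \frac{5}{20 \theta + 40} + C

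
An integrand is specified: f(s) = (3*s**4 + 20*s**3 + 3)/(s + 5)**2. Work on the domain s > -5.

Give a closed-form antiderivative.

An antiderivative is F(s) = (s**4 - 3)/(s + 5).

f has the shape u'v + uv' for u = 1/(s + 5) and v = s**4 - 3 — it is the derivative of the product u*v.
Check: d/ds[(s**4 - 3)/(s + 5)] = (3*s**4 + 20*s**3 + 3)/(s**2 + 10*s + 25), which equals f(s).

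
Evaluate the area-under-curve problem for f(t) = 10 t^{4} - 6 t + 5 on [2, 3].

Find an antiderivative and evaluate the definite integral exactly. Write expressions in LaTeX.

Antiderivative: F(t) = t \left(2 t^{4} - 3 t + 5\right); value = 412

Integrate term by term and add the pieces.
F(t) = t \left(2 t^{4} - 3 t + 5\right) is an antiderivative of f.
Check: d/dt[t \left(2 t^{4} - 3 t + 5\right)] = 10 t^{4} - 6 t + 5 = f(t).
F(3) = 474; F(2) = 62.
Integral = F(3) - F(2) = 412.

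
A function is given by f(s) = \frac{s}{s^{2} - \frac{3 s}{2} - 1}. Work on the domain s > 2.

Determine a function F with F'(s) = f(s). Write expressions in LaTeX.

An antiderivative is F(s) = \frac{4 \log{\left(s - 2 \right)}}{5} + \frac{\log{\left(s + \frac{1}{2} \right)}}{5}.

The denominator factors as \left(s - 2\right) \left(2 s + 1\right); partial fractions split f into directly integrable pieces: \frac{2}{5 \left(2 s + 1\right)} + \frac{4}{5 \left(s - 2\right)}.
Check: d/ds[\frac{4 \log{\left(s - 2 \right)}}{5} + \frac{\log{\left(s + \frac{1}{2} \right)}}{5}] = \frac{2 s}{2 s^{2} - 3 s - 2}, which equals f(s).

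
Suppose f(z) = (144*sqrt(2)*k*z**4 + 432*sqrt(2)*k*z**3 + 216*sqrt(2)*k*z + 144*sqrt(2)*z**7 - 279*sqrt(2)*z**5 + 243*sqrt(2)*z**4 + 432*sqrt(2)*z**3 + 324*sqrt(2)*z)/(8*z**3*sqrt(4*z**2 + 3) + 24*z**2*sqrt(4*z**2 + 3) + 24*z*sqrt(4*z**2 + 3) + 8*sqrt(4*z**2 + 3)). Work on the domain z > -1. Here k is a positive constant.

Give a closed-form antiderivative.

Whatever form F(z) takes, F'(z) = f(z) is non-negotiable.
Check: d/dz[9*sqrt(2)*z**2*sqrt(4*z**2 + 3)*(4*k + z**3 - 2*z**2 + 6)/(8*(z + 1)**2)] = (144*sqrt(2)*k*z**4 + 432*sqrt(2)*k*z**3 + 216*sqrt(2)*k*z + 144*sqrt(2)*z**7 - 279*sqrt(2)*z**5 + 243*sqrt(2)*z**4 + 432*sqrt(2)*z**3 + 324*sqrt(2)*z)/(8*z**3*sqrt(4*z**2 + 3) + 24*z**2*sqrt(4*z**2 + 3) + 24*z*sqrt(4*z**2 + 3) + 8*sqrt(4*z**2 + 3)) = f(z).

An antiderivative is F(z) = 9*sqrt(2)*z**2*sqrt(4*z**2 + 3)*(4*k + z**3 - 2*z**2 + 6)/(8*(z + 1)**2).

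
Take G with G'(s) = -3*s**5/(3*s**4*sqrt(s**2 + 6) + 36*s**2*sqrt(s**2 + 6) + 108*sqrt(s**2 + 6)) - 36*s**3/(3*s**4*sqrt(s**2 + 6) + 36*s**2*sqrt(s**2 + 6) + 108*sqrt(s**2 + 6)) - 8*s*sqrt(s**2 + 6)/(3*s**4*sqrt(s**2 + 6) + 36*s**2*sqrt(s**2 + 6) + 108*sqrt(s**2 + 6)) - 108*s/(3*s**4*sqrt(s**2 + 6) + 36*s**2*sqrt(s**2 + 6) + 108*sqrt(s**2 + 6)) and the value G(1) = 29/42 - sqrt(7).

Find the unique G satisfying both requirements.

Integrate term by term and add the pieces.
A general antiderivative is -sqrt(s**2 + 6) + 2/(3*(s**2/2 + 3)) + C.
The condition gives C = 29/42 - sqrt(7) - (4/21 - sqrt(7)) = 1/2.
So G(s) = -sqrt(s**2 + 6) + 1/2 + 2/(3*s**2/2 + 9).
Check: d/ds[-sqrt(s**2 + 6) + 1/2 + 2/(3*s**2/2 + 9)] = (-3*s**5 - 36*s**3 - 8*s*sqrt(s**2 + 6) - 108*s)/(3*s**4*sqrt(s**2 + 6) + 36*s**2*sqrt(s**2 + 6) + 108*sqrt(s**2 + 6)), which equals G'(s).

G(s) = -sqrt(s**2 + 6) + 1/2 + 2/(3*s**2/2 + 9)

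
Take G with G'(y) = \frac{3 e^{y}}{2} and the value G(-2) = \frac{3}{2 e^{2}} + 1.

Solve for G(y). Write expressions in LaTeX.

A candidate passes only if d/dy[G] lands on the given G'(y) exactly.
A general antiderivative is \frac{3 e^{y}}{2} + C.
The condition gives C = \frac{3}{2 e^{2}} + 1 - (\frac{3}{2 e^{2}}) = 1.
So G(y) = \frac{3 e^{y} + 2}{2}.
Check: d/dy[\frac{3 e^{y} + 2}{2}] = \frac{3 e^{y}}{2} = G'(y).

G(y) = \frac{3 e^{y} + 2}{2}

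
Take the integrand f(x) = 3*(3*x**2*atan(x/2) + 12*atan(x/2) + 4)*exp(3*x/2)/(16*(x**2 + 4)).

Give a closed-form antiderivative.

f has the shape u'v + uv' for u = 3*atan(x/2)/8 and v = exp(3*x/2) — it is the derivative of the product u*v.
Check: d/dx[3*exp(3*x/2)*atan(x/2)/8] = (9*x**2*exp(3*x/2)*atan(x/2) + 36*exp(3*x/2)*atan(x/2) + 12*exp(3*x/2))/(16*x**2 + 64), which equals f(x).

An antiderivative is F(x) = 3*exp(3*x/2)*atan(x/2)/8.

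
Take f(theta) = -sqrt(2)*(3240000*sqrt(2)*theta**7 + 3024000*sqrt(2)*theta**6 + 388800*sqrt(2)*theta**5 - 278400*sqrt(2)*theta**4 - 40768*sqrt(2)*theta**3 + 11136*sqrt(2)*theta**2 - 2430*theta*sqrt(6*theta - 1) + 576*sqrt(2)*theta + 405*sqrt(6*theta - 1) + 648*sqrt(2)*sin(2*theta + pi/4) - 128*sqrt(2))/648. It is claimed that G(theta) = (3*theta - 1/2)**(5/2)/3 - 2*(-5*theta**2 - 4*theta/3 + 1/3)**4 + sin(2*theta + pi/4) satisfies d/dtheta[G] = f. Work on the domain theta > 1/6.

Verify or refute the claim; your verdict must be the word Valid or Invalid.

Invalid: d/dtheta[G] - f = 2*sin(2*theta + pi/4) + 2*cos(2*theta + pi/4), which is not 0.

d/dtheta[G] = sqrt(2)*(-3240000*sqrt(2)*theta**7 - 3024000*sqrt(2)*theta**6 - 388800*sqrt(2)*theta**5 + 278400*sqrt(2)*theta**4 + 40768*sqrt(2)*theta**3 - 11136*sqrt(2)*theta**2 + 2430*theta*sqrt(6*theta - 1) - 576*sqrt(2)*theta - 405*sqrt(6*theta - 1) + 648*sqrt(2)*cos(2*theta + pi/4) + 128*sqrt(2))/648
d/dtheta[G] - f(theta) = 2*sin(2*theta + pi/4) + 2*cos(2*theta + pi/4) != 0.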